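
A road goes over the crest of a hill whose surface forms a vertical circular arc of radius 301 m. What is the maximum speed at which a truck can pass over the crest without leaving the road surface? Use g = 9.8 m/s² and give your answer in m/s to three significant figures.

54.3 m/s

At the crest the centre of the circle is below the truck, so the net downward (centripetal) force is mg − N = mv²/r.
The truck leaves the road when N → 0, giving v_max = √(g r) = √(9.8 × 301) = 54.31 m/s.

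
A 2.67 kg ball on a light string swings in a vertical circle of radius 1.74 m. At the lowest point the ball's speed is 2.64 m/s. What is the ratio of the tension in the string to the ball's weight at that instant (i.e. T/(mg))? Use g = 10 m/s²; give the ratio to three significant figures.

At the bottom, T − mg = mv²/r, so T = m(v²/r + g) and T/(mg) = v²/(rg) + 1 = (2.64)²/(1.74 × 10.0) + 1 = 0.4006 + 1 = 1.401.

1.40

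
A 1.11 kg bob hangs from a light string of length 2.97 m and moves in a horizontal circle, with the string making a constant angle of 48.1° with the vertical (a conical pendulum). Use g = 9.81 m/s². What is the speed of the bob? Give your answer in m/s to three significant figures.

4.92 m/s

The radius of the circle is r = L sinθ = 2.97 × sin 48.1° = 2.211 m.
Horizontally T sinθ = mv²/r and vertically T cosθ = mg, so tanθ = v²/(rg).
v = √(r g tanθ) = √(2.211 × 9.81 × 1.115) = √24.17 = 4.916 m/s.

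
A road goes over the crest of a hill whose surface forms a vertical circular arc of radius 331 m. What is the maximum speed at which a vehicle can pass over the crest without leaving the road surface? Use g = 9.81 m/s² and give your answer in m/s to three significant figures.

At the crest the centre of the circle is below the vehicle, so the net downward (centripetal) force is mg − N = mv²/r.
The vehicle leaves the road when N → 0, giving v_max = √(g r) = √(9.81 × 331) = 56.98 m/s.

57.0 m/s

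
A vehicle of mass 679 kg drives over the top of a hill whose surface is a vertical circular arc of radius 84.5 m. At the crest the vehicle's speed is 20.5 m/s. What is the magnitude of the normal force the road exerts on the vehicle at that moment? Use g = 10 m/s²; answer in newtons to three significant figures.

3410 N

At the crest the centripetal acceleration points downward (toward the centre of the arc), so mg − N = mv²/r.
N = m(g − v²/r) = 679 × (10.0 − (20.5)²/84.5) = 679 × (10.0 − 4.973) = 679 × 5.027 = 3413 N.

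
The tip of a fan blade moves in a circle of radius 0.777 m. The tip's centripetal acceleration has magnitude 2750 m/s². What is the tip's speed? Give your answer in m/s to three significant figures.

46.2 m/s

a_c = v²/r ⇒ v = √(a_c · r) = √(2750 × 0.777) = √2137 = 46.22 m/s.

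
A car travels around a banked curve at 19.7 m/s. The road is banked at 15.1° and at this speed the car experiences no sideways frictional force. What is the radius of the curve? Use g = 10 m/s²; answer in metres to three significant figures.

Frictionless banking: tanθ = v²/(rg), so r = v²/(g tanθ).
r = (19.7)²/(10.0 × tan 15.1°) = 388.1/(10.0 × 0.2698) = 388.1/2.698 = 143.8 m.

144 m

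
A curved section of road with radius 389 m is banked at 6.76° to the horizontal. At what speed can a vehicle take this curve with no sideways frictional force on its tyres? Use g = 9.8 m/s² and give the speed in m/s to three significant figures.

On a frictionless banked curve, N sinθ = mv²/r and N cosθ = mg, so tanθ = v²/(rg).
v = √(r g tanθ) = √(389 × 9.8 × tan 6.76°) = √(389 × 9.8 × 0.1185) = √451.9 = 21.26 m/s.

21.3 m/s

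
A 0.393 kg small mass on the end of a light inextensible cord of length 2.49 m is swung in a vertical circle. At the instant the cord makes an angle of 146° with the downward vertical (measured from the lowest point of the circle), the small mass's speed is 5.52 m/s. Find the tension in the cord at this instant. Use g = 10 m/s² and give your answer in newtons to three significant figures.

Take the radial direction toward the centre of the circle as positive. The component of the weight along the string toward the centre is −mg cos φ (φ measured from the bottom), so Newton's second law along the string gives T − mg cos φ = m v²/r.
cos 146° = -0.8290, so T = m(v²/r + g cos φ) = 0.393 × ((5.52)²/2.49 + 10.0 × -0.8290) = 0.393 × (12.24 + (-8.290)) = 0.393 × 3.947 = 1.551 N.

1.55 N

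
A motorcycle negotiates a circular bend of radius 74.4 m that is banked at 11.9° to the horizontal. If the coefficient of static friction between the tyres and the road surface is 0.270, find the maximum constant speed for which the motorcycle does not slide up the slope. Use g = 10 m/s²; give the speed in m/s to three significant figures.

19.5 m/s

At the maximum speed, friction acts down the slope at its limiting value f = μN. Radially (horizontal, toward centre): N sinθ + μN cosθ = mv²/r. Vertically: N cosθ − μN sinθ = mg.
Dividing: v² = r g (sinθ + μcosθ)/(cosθ − μsinθ).
sinθ + μcosθ = 0.2062 + 0.270×0.9785 = 0.4704; cosθ − μsinθ = 0.9785 − 0.270×0.2062 = 0.9228.
v² = 74.4 × 10.0 × 0.4704/0.9228 = 379.2 m²/s², so v = 19.47 m/s.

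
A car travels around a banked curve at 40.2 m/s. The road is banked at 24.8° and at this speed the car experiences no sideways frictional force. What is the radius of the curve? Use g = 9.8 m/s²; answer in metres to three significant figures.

357 m

Frictionless banking: tanθ = v²/(rg), so r = v²/(g tanθ).
r = (40.2)²/(9.8 × tan 24.8°) = 1616/(9.8 × 0.4621) = 1616/4.528 = 356.9 m.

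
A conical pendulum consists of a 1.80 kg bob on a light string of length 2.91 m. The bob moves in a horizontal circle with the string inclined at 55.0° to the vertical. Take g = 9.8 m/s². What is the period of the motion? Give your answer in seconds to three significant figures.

2.59 s

r = L sinθ = 2.384 m. From T sinθ = mω²r and T cosθ = mg: tanθ = ω²r/g, so ω² = g tanθ / r = g/(L cosθ).
ω = √(g/(L cosθ)) = √(9.8/(2.91 × 0.5736)) = √5.871 = 2.423 rad/s.
Period = 2π/ω = 2.593 s.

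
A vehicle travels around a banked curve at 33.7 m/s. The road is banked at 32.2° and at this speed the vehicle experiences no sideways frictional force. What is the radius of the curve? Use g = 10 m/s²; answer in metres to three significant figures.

180 m

Frictionless banking: tanθ = v²/(rg), so r = v²/(g tanθ).
r = (33.7)²/(10.0 × tan 32.2°) = 1136/(10.0 × 0.6297) = 1136/6.297 = 180.3 m.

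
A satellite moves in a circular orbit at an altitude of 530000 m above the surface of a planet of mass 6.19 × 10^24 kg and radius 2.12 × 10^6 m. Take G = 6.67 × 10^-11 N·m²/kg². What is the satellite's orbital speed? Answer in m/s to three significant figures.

Orbital radius r = R + h = 2.12 × 10^6 + 530000 = 2.650 × 10^6 m.
Gravity supplies the centripetal force: G M m / r² = m v² / r, so v = √(GM/r).
v = √(6.67 × 10^-11 × 6.19 × 10^24 / 2.650 × 10^6) = √(1.558 × 10^8) = 12480 m/s.

12500 m/s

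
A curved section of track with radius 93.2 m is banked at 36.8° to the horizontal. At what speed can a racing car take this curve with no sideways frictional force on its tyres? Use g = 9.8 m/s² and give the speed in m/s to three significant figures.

26.1 m/s

On a frictionless banked curve, N sinθ = mv²/r and N cosθ = mg, so tanθ = v²/(rg).
v = √(r g tanθ) = √(93.2 × 9.8 × tan 36.8°) = √(93.2 × 9.8 × 0.7481) = √683.3 = 26.14 m/s.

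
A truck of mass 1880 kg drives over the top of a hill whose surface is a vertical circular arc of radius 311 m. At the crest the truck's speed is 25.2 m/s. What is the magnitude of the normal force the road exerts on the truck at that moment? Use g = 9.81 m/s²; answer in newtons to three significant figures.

At the crest the centripetal acceleration points downward (toward the centre of the arc), so mg − N = mv²/r.
N = m(g − v²/r) = 1880 × (9.81 − (25.2)²/311) = 1880 × (9.81 − 2.042) = 1880 × 7.768 = 14600 N.

14600 N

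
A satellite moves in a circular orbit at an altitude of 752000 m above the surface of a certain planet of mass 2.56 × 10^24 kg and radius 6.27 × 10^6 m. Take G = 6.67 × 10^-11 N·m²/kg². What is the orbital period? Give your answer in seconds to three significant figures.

r = R + h = 6.27 × 10^6 + 752000 = 7.022 × 10^6 m. Gravity provides the centripetal force: G M m / r² = m v² / r ⇒ v = √(GM/r) = 4931 m/s.
T = 2πr/v = 2π × 7.022 × 10^6 / 4931 = 8947 s.

8950 s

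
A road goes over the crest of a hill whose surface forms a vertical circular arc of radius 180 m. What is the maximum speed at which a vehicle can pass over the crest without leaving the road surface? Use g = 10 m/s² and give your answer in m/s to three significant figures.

42.4 m/s

At the crest the centre of the circle is below the vehicle, so the net downward (centripetal) force is mg − N = mv²/r.
The vehicle leaves the road when N → 0, giving v_max = √(g r) = √(10.0 × 180) = 42.43 m/s.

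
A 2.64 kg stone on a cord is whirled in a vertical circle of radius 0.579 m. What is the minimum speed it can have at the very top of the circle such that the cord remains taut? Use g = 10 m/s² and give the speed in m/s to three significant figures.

2.41 m/s

At the top, both weight mg and T point toward the centre: T + mg = mv²/r.
At minimum speed T → 0, so mg = mv_min²/r ⇒ v_min = √(g r) = √(10.0 × 0.579) = 2.406 m/s.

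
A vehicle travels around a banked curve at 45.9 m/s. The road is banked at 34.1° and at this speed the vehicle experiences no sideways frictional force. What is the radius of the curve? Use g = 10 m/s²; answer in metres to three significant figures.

311 m

Frictionless banking: tanθ = v²/(rg), so r = v²/(g tanθ).
r = (45.9)²/(10.0 × tan 34.1°) = 2107/(10.0 × 0.6771) = 2107/6.771 = 311.2 m.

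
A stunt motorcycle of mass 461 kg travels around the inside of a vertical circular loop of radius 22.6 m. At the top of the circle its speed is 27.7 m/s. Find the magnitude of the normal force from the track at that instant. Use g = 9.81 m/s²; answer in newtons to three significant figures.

At the top, both N and the weight mg point inward (toward the centre), so N + mg = mv²/r.
N = m(v²/r − g) = 461 × ((27.7)²/22.6 − 9.81) = 461 × (33.95 − 9.81) = 461 × 24.14 = 11130 N.

11100 N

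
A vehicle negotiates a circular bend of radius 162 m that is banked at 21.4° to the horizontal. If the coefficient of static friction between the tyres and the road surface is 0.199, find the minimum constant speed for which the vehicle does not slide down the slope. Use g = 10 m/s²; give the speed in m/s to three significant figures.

At the minimum speed, friction acts up the slope at its limiting value f = μN. Radially (horizontal, toward centre): N sinθ − μN cosθ = mv²/r. Vertically: N cosθ + μN sinθ = mg.
Dividing: v² = r g (sinθ − μcosθ)/(cosθ + μsinθ).
sinθ − μcosθ = 0.3649 − 0.199×0.9311 = 0.1796; cosθ + μsinθ = 0.9311 + 0.199×0.3649 = 1.004.
v² = 162 × 10.0 × 0.1796/1.004 = 289.9 m²/s², so v = 17.03 m/s.

17.0 m/s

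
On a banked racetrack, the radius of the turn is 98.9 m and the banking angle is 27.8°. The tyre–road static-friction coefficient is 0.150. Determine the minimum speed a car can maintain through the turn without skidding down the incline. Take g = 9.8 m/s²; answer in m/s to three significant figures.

At the minimum speed, friction acts up the slope at its limiting value f = μN. Radially (horizontal, toward centre): N sinθ − μN cosθ = mv²/r. Vertically: N cosθ + μN sinθ = mg.
Dividing: v² = r g (sinθ − μcosθ)/(cosθ + μsinθ).
sinθ − μcosθ = 0.4664 − 0.150×0.8846 = 0.3337; cosθ + μsinθ = 0.8846 + 0.150×0.4664 = 0.9545.
v² = 98.9 × 9.8 × 0.3337/0.9545 = 338.8 m²/s², so v = 18.41 m/s.

18.4 m/s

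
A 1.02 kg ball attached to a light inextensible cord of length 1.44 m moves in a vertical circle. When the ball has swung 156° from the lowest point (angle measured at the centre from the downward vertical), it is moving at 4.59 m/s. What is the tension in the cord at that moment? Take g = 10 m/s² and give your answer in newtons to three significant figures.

Take the radial direction toward the centre of the circle as positive. The component of the weight along the string toward the centre is −mg cos φ (φ measured from the bottom), so Newton's second law along the string gives T − mg cos φ = m v²/r.
cos 156° = -0.9135, so T = m(v²/r + g cos φ) = 1.02 × ((4.59)²/1.44 + 10.0 × -0.9135) = 1.02 × (14.63 + (-9.135)) = 1.02 × 5.495 = 5.605 N.

5.61 N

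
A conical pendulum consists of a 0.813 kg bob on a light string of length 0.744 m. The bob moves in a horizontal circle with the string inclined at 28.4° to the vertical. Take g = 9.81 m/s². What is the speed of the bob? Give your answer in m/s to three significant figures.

The radius of the circle is r = L sinθ = 0.744 × sin 28.4° = 0.3539 m.
Horizontally T sinθ = mv²/r and vertically T cosθ = mg, so tanθ = v²/(rg).
v = √(r g tanθ) = √(0.3539 × 9.81 × 0.5407) = √1.877 = 1.370 m/s.

1.37 m/s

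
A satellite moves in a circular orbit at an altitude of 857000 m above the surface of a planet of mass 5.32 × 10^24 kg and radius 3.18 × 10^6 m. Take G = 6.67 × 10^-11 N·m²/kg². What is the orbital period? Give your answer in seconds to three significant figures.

2710 s

r = R + h = 3.18 × 10^6 + 857000 = 4.037 × 10^6 m. Gravity provides the centripetal force: G M m / r² = m v² / r ⇒ v = √(GM/r) = 9375 m/s.
T = 2πr/v = 2π × 4.037 × 10^6 / 9375 = 2706 s.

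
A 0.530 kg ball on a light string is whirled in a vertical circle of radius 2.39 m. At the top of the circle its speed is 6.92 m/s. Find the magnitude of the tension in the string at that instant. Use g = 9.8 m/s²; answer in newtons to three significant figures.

At the top, both T and the weight mg point inward (toward the centre), so T + mg = mv²/r.
T = m(v²/r − g) = 0.530 × ((6.92)²/2.39 − 9.8) = 0.530 × (20.04 − 9.8) = 0.530 × 10.24 = 5.425 N.

5.43 N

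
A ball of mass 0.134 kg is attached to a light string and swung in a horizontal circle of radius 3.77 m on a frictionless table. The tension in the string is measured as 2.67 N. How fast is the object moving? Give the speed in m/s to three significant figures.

8.67 m/s

T = m v²/r ⇒ v = √(T r / m) = √(2.67 × 3.77 / 0.134) = √75.12 = 8.667 m/s.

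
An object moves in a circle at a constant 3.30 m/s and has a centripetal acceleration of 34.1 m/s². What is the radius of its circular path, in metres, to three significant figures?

0.319 m

a_c = v²/r ⇒ r = v²/a_c = (3.30)²/34.1 = 10.89/34.1 = 0.3194 m.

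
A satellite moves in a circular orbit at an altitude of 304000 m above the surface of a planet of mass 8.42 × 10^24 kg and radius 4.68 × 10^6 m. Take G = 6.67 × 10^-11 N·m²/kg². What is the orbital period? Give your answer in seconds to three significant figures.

2950 s

r = R + h = 4.68 × 10^6 + 304000 = 4.984 × 10^6 m. Gravity provides the centripetal force: G M m / r² = m v² / r ⇒ v = √(GM/r) = 10620 m/s.
T = 2πr/v = 2π × 4.984 × 10^6 / 10620 = 2950 s.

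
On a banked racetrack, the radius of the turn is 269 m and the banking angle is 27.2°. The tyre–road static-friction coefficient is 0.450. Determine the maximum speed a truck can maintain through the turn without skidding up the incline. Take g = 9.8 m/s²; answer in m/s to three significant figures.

57.5 m/s

At the maximum speed, friction acts down the slope at its limiting value f = μN. Radially (horizontal, toward centre): N sinθ + μN cosθ = mv²/r. Vertically: N cosθ − μN sinθ = mg.
Dividing: v² = r g (sinθ + μcosθ)/(cosθ − μsinθ).
sinθ + μcosθ = 0.4571 + 0.450×0.8894 = 0.8573; cosθ − μsinθ = 0.8894 − 0.450×0.4571 = 0.6837.
v² = 269 × 9.8 × 0.8573/0.6837 = 3306 m²/s², so v = 57.49 m/s.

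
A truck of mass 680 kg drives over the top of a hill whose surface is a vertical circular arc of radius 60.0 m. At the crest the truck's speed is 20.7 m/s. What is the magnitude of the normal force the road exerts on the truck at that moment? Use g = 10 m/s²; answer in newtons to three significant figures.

1940 N

At the crest the centripetal acceleration points downward (toward the centre of the arc), so mg − N = mv²/r.
N = m(g − v²/r) = 680 × (10.0 − (20.7)²/60.0) = 680 × (10.0 − 7.141) = 680 × 2.859 = 1944 N.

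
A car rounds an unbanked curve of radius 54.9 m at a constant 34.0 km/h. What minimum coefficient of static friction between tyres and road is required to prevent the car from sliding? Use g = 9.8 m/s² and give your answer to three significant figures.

v = 34.0/3.6 = 9.444 m/s.
Friction provides the centripetal force: μ_s m g = m v²/r, so μ_s = v²/(g r) = (9.444)²/(9.8 × 54.9) = 89.20/538.0 = 0.1658.

0.166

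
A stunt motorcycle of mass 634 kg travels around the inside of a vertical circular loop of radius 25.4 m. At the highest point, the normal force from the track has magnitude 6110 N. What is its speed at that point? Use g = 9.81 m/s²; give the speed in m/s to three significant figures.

At the top, N + mg = mv²/r, so v = √(r(N/m + g)) = √(25.4 × (6110/634 + 9.81)) = √(25.4 × 19.45) = √494.0 = 22.23 m/s.

22.2 m/s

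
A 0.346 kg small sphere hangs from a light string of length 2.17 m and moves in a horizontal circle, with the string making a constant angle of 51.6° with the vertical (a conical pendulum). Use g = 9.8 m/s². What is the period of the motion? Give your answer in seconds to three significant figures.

r = L sinθ = 1.701 m. From T sinθ = mω²r and T cosθ = mg: tanθ = ω²r/g, so ω² = g tanθ / r = g/(L cosθ).
ω = √(g/(L cosθ)) = √(9.8/(2.17 × 0.6211)) = √7.271 = 2.696 rad/s.
Period = 2π/ω = 2.330 s.

2.33 s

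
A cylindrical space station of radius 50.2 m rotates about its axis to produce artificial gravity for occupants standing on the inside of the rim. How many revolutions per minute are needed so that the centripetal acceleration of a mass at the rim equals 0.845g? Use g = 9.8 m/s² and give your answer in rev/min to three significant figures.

3.88 rev/min

Require ω²r = 0.845g, so ω = √(0.845 × 9.8/50.2) = 0.4062 rad/s.
In rev/min: ω × 60/(2π) = 0.4062 × 60/(2π) = 3.878 rev/min.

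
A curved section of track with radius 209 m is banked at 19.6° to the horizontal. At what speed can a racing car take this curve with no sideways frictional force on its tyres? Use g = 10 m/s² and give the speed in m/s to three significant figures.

On a frictionless banked curve, N sinθ = mv²/r and N cosθ = mg, so tanθ = v²/(rg).
v = √(r g tanθ) = √(209 × 10.0 × tan 19.6°) = √(209 × 10.0 × 0.3561) = √744.2 = 27.28 m/s.

27.3 m/s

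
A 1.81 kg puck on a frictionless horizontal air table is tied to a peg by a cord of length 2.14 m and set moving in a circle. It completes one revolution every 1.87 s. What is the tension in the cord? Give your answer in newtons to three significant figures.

43.7 N

v = 2πr/T = 2π × 2.14/1.87 = 7.190 m/s.
The tension is the only horizontal force, so it supplies the full centripetal force: T = m v²/r = 1.81 × (7.190)²/2.14 = 1.81 × 51.70/2.14 = 43.73 N.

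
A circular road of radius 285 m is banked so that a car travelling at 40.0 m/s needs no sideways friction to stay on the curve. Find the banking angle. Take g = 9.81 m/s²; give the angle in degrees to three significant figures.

With no friction, the horizontal component of the normal force provides the centripetal force: N sinθ = mv²/r, while N cosθ = mg vertically.
Dividing: tanθ = v²/(r g) = (40.0)²/(285 × 9.81) = 1600/2796 = 0.5723.
θ = arctan(0.5723) = 29.78°.

29.8°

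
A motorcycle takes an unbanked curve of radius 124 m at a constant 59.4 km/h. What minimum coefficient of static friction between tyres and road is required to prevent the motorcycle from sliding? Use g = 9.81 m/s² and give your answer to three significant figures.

0.224

v = 59.4/3.6 = 16.50 m/s.
Friction provides the centripetal force: μ_s m g = m v²/r, so μ_s = v²/(g r) = (16.50)²/(9.81 × 124) = 272.2/1216 = 0.2238.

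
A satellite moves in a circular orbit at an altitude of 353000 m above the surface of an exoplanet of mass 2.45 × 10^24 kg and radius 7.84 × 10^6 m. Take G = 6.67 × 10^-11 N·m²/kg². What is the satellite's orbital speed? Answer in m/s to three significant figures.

4470 m/s

Orbital radius r = R + h = 7.84 × 10^6 + 353000 = 8.193 × 10^6 m.
Gravity supplies the centripetal force: G M m / r² = m v² / r, so v = √(GM/r).
v = √(6.67 × 10^-11 × 2.45 × 10^24 / 8.193 × 10^6) = √(1.995 × 10^7) = 4466 m/s.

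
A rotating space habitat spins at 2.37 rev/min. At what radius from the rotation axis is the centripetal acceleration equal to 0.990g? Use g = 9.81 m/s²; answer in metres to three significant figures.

158 m

ω = 2.37 rev/min × 2π/60 = 0.2482 rad/s.
a_c = ω²r = 0.990g ⇒ r = 0.990 × 9.81 / (0.2482)² = 9.712/0.06160 = 157.7 m.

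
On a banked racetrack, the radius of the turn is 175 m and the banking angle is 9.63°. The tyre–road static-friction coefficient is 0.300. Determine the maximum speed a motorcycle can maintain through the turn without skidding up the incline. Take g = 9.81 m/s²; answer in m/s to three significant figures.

29.1 m/s

At the maximum speed, friction acts down the slope at its limiting value f = μN. Radially (horizontal, toward centre): N sinθ + μN cosθ = mv²/r. Vertically: N cosθ − μN sinθ = mg.
Dividing: v² = r g (sinθ + μcosθ)/(cosθ − μsinθ).
sinθ + μcosθ = 0.1673 + 0.300×0.9859 = 0.4631; cosθ − μsinθ = 0.9859 − 0.300×0.1673 = 0.9357.
v² = 175 × 9.81 × 0.4631/0.9357 = 849.6 m²/s², so v = 29.15 m/s.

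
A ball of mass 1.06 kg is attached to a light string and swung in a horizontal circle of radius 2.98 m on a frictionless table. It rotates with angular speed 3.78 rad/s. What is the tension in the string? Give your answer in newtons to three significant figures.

45.1 N

v = ωr = 3.78 × 2.98 = 11.26 m/s.
The tension is the only horizontal force, so it supplies the full centripetal force: T = m v²/r = 1.06 × (11.26)²/2.98 = 1.06 × 126.9/2.98 = 45.13 N.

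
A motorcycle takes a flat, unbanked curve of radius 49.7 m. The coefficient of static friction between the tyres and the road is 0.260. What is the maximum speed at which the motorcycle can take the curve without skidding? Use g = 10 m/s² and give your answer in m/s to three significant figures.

On a flat curve, static friction is the only horizontal force, so it must supply the full centripetal force: μ_s m g = m v²/r.
Mass cancels: v_max = √(μ_s g r) = √(0.260 × 10.0 × 49.7) = √129.2 = 11.37 m/s.

11.4 m/s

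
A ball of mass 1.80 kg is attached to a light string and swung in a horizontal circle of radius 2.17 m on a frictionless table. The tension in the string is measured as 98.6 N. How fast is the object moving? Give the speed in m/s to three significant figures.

T = m v²/r ⇒ v = √(T r / m) = √(98.6 × 2.17 / 1.80) = √118.9 = 10.90 m/s.

10.9 m/s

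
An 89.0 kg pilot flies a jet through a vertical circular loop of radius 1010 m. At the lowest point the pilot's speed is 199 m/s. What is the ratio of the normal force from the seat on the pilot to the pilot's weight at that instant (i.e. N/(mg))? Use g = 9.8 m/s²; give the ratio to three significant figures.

At the bottom, N − mg = mv²/r, so N = m(v²/r + g) and N/(mg) = v²/(rg) + 1 = (199)²/(1010 × 9.8) + 1 = 4.001 + 1 = 5.001.

5.00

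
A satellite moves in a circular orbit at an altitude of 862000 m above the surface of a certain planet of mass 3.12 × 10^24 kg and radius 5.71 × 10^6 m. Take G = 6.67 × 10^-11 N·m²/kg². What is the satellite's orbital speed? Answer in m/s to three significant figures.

5630 m/s

Orbital radius r = R + h = 5.71 × 10^6 + 862000 = 6.572 × 10^6 m.
Gravity supplies the centripetal force: G M m / r² = m v² / r, so v = √(GM/r).
v = √(6.67 × 10^-11 × 3.12 × 10^24 / 6.572 × 10^6) = √(3.167 × 10^7) = 5627 m/s.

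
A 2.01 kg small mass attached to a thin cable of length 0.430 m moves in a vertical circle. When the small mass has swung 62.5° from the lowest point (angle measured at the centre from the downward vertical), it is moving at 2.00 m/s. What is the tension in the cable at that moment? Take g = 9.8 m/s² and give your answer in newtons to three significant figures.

27.8 N

Take the radial direction toward the centre of the circle as positive. The component of the weight along the string toward the centre is −mg cos φ (φ measured from the bottom), so Newton's second law along the string gives T − mg cos φ = m v²/r.
cos 62.5° = 0.4617, so T = m(v²/r + g cos φ) = 2.01 × ((2.00)²/0.430 + 9.8 × 0.4617) = 2.01 × (9.302 + (4.525)) = 2.01 × 13.83 = 27.79 N.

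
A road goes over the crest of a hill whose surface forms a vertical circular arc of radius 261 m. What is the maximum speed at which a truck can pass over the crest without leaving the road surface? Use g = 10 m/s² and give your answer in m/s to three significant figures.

At the crest the centre of the circle is below the truck, so the net downward (centripetal) force is mg − N = mv²/r.
The truck leaves the road when N → 0, giving v_max = √(g r) = √(10.0 × 261) = 51.09 m/s.

51.1 m/s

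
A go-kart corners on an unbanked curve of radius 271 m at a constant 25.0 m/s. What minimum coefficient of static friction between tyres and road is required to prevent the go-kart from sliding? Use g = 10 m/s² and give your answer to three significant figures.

0.231

Friction provides the centripetal force: μ_s m g = m v²/r, so μ_s = v²/(g r) = (25.00)²/(10.0 × 271) = 625.0/2710 = 0.2306.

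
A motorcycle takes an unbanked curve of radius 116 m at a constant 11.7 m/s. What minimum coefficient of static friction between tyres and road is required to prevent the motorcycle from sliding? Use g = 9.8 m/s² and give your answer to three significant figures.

0.120

Friction provides the centripetal force: μ_s m g = m v²/r, so μ_s = v²/(g r) = (11.70)²/(9.8 × 116) = 136.9/1137 = 0.1204.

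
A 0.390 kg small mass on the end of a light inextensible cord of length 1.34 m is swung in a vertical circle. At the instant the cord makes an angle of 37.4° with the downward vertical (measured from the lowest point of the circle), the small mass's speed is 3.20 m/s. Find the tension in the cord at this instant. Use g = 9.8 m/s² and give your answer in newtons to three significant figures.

6.02 N

Take the radial direction toward the centre of the circle as positive. The component of the weight along the string toward the centre is −mg cos φ (φ measured from the bottom), so Newton's second law along the string gives T − mg cos φ = m v²/r.
cos 37.4° = 0.7944, so T = m(v²/r + g cos φ) = 0.390 × ((3.20)²/1.34 + 9.8 × 0.7944) = 0.390 × (7.642 + (7.785)) = 0.390 × 15.43 = 6.017 N.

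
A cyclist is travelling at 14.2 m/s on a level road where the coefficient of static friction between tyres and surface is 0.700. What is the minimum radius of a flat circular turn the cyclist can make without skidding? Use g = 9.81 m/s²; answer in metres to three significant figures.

29.4 m

At the limit, μ_s m g = m v²/r, so r_min = v²/(μ_s g) = (14.2)²/(0.700 × 9.81) = 201.6/6.867 = 29.36 m.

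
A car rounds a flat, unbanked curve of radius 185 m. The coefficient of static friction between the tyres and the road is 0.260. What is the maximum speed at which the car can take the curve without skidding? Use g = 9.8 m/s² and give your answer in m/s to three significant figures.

Friction provides the centripetal force on a flat curve. At maximum speed it is at its limiting value: μ_s m g = m v²/r.
Mass cancels: v_max = √(μ_s g r) = √(0.260 × 9.8 × 185) = √471.4 = 21.71 m/s.

21.7 m/s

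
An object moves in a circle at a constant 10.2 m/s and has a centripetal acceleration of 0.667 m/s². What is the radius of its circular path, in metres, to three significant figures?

a_c = v²/r ⇒ r = v²/a_c = (10.2)²/0.667 = 104.0/0.667 = 156.0 m.

156 m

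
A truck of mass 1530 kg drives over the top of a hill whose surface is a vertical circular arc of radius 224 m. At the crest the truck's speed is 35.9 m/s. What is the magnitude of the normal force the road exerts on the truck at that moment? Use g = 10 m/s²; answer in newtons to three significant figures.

At the crest the centripetal acceleration points downward (toward the centre of the arc), so mg − N = mv²/r.
N = m(g − v²/r) = 1530 × (10.0 − (35.9)²/224) = 1530 × (10.0 − 5.754) = 1530 × 4.246 = 6497 N.

6500 N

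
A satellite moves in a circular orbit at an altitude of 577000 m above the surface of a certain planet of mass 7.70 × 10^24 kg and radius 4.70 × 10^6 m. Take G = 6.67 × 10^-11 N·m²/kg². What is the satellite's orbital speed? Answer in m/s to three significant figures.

Orbital radius r = R + h = 4.70 × 10^6 + 577000 = 5.277 × 10^6 m.
Gravity supplies the centripetal force: G M m / r² = m v² / r, so v = √(GM/r).
v = √(6.67 × 10^-11 × 7.70 × 10^24 / 5.277 × 10^6) = √(9.733 × 10^7) = 9865 m/s.

9870 m/s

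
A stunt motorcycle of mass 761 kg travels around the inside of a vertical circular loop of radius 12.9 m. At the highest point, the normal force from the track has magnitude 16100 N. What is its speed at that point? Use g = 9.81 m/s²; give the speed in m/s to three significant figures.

20.0 m/s

At the top, N + mg = mv²/r, so v = √(r(N/m + g)) = √(12.9 × (16100/761 + 9.81)) = √(12.9 × 30.97) = √399.5 = 19.99 m/s.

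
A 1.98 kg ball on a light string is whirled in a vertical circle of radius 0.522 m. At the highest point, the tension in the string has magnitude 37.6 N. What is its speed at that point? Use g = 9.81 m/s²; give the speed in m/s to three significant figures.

3.88 m/s

At the top, T + mg = mv²/r, so v = √(r(T/m + g)) = √(0.522 × (37.6/1.98 + 9.81)) = √(0.522 × 28.80) = √15.03 = 3.877 m/s.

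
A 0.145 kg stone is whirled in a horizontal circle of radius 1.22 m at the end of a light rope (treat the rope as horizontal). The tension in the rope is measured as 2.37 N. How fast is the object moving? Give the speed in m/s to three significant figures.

4.47 m/s

T = m v²/r ⇒ v = √(T r / m) = √(2.37 × 1.22 / 0.145) = √19.94 = 4.465 m/s.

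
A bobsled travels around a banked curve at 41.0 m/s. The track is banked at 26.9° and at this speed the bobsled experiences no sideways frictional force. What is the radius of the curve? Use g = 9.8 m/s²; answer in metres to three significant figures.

338 m

Frictionless banking: tanθ = v²/(rg), so r = v²/(g tanθ).
r = (41.0)²/(9.8 × tan 26.9°) = 1681/(9.8 × 0.5073) = 1681/4.972 = 338.1 m.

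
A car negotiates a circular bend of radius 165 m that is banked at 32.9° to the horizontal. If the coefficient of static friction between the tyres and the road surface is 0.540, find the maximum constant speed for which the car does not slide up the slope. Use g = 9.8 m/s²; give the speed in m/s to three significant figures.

At the maximum speed, friction acts down the slope at its limiting value f = μN. Radially (horizontal, toward centre): N sinθ + μN cosθ = mv²/r. Vertically: N cosθ − μN sinθ = mg.
Dividing: v² = r g (sinθ + μcosθ)/(cosθ − μsinθ).
sinθ + μcosθ = 0.5432 + 0.540×0.8396 = 0.9966; cosθ − μsinθ = 0.8396 − 0.540×0.5432 = 0.5463.
v² = 165 × 9.8 × 0.9966/0.5463 = 2950 m²/s², so v = 54.31 m/s.

54.3 m/s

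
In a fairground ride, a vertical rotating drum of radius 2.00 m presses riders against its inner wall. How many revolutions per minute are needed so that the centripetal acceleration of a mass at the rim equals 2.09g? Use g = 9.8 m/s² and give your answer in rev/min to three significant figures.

Require ω²r = 2.09g, so ω = √(2.09 × 9.8/2.00) = 3.200 rad/s.
In rev/min: ω × 60/(2π) = 3.200 × 60/(2π) = 30.56 rev/min.

30.6 rev/min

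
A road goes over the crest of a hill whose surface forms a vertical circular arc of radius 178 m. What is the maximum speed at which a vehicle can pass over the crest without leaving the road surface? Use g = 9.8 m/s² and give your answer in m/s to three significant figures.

At the crest the centre of the circle is below the vehicle, so the net downward (centripetal) force is mg − N = mv²/r.
The vehicle leaves the road when N → 0, giving v_max = √(g r) = √(9.8 × 178) = 41.77 m/s.

41.8 m/s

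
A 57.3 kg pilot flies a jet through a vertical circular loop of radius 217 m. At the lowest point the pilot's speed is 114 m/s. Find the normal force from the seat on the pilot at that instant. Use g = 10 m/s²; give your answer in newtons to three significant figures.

At the lowest point, N points up (toward the centre) and the weight mg points down (away from the centre), so the net inward force is N − mg = mv²/r.
N = m(v²/r + g) = 57.3 × ((114)²/217 + 10.0) = 57.3 × (59.89 + 10.0) = 57.3 × 69.89 = 4005 N.

4000 N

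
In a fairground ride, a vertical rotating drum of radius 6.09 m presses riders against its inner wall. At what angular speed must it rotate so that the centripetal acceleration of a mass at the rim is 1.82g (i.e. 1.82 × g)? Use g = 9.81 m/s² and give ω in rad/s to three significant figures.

Centripetal acceleration a_c = ω²r. Setting ω²r = 1.82g:
ω = √(1.82g / r) = √(1.82 × 9.81 / 6.09) = √2.932 = 1.712 rad/s.

1.71 rad/s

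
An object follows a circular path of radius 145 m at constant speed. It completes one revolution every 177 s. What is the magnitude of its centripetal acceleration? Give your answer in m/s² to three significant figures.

0.183 m/s²

v = 2πr/T = 2π × 145/177 = 5.147 m/s.
a_c = v²/r = (5.147)²/145 = 26.49/145 = 0.1827 m/s².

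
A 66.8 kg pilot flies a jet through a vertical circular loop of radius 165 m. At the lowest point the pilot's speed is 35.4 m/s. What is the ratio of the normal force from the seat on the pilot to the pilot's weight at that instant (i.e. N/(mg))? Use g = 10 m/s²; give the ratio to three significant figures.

1.76

At the bottom, N − mg = mv²/r, so N = m(v²/r + g) and N/(mg) = v²/(rg) + 1 = (35.4)²/(165 × 10.0) + 1 = 0.7595 + 1 = 1.759.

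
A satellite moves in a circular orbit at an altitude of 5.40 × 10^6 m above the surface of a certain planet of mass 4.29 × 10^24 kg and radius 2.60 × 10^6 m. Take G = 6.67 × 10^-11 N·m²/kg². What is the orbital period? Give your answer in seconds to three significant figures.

8400 s

r = R + h = 2.60 × 10^6 + 5.40 × 10^6 = 8.000 × 10^6 m. Gravity provides the centripetal force: G M m / r² = m v² / r ⇒ v = √(GM/r) = 5981 m/s.
T = 2πr/v = 2π × 8.000 × 10^6 / 5981 = 8405 s.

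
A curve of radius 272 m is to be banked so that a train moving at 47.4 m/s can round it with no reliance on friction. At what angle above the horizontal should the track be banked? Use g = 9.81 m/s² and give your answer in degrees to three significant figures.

For a frictionless banked turn: horizontally N sinθ = mv²/r and vertically N cosθ = mg.
Dividing: tanθ = v²/(r g) = (47.4)²/(272 × 9.81) = 2247/2668 = 0.8420.
θ = arctan(0.8420) = 40.10°.

40.1°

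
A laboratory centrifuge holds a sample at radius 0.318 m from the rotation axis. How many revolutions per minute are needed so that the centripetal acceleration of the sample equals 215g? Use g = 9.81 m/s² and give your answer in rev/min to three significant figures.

Require ω²r = 215g, so ω = √(215 × 9.81/0.318) = 81.44 rad/s.
In rev/min: ω × 60/(2π) = 81.44 × 60/(2π) = 777.7 rev/min.

778 rev/min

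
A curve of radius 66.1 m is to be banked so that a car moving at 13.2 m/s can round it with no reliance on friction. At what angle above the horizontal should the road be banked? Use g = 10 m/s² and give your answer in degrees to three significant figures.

For a frictionless banked turn: horizontally N sinθ = mv²/r and vertically N cosθ = mg.
Dividing: tanθ = v²/(r g) = (13.2)²/(66.1 × 10.0) = 174.2/661.0 = 0.2636.
θ = arctan(0.2636) = 14.77°.

14.8°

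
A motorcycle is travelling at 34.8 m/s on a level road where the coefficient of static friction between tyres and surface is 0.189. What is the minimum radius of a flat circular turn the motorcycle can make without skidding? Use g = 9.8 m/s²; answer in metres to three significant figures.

At the limit, μ_s m g = m v²/r, so r_min = v²/(μ_s g) = (34.8)²/(0.189 × 9.8) = 1211/1.852 = 653.8 m.

654 m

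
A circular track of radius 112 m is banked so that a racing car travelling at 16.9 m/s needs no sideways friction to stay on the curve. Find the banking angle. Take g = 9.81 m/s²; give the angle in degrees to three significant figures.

14.6°

With no friction, the horizontal component of the normal force provides the centripetal force: N sinθ = mv²/r, while N cosθ = mg vertically.
Dividing: tanθ = v²/(r g) = (16.9)²/(112 × 9.81) = 285.6/1099 = 0.2599.
θ = arctan(0.2599) = 14.57°.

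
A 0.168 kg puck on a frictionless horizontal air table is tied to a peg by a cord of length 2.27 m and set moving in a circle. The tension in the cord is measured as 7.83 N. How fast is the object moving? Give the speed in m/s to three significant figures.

10.3 m/s

T = m v²/r ⇒ v = √(T r / m) = √(7.83 × 2.27 / 0.168) = √105.8 = 10.29 m/s.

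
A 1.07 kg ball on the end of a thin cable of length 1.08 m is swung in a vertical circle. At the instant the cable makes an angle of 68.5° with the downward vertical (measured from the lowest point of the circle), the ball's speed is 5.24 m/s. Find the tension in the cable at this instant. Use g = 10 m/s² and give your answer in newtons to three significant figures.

31.1 N

Take the radial direction toward the centre of the circle as positive. The component of the weight along the string toward the centre is −mg cos φ (φ measured from the bottom), so Newton's second law along the string gives T − mg cos φ = m v²/r.
cos 68.5° = 0.3665, so T = m(v²/r + g cos φ) = 1.07 × ((5.24)²/1.08 + 10.0 × 0.3665) = 1.07 × (25.42 + (3.665)) = 1.07 × 29.09 = 31.12 N.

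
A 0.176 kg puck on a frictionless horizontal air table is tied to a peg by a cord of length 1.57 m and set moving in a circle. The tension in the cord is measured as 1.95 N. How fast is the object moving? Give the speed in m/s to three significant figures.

4.17 m/s

T = m v²/r ⇒ v = √(T r / m) = √(1.95 × 1.57 / 0.176) = √17.39 = 4.171 m/s.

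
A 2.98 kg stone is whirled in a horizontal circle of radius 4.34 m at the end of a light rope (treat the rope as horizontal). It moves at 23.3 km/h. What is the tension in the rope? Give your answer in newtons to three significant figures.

28.8 N

v = 23.3 km/h = 23.3/3.6 = 6.472 m/s.
The tension is the only horizontal force, so it supplies the full centripetal force: T = m v²/r = 2.98 × (6.472)²/4.34 = 2.98 × 41.89/4.34 = 28.76 N.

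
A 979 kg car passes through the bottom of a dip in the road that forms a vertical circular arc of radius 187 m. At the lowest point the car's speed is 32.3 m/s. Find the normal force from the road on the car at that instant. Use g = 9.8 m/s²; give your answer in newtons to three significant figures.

15100 N

At the lowest point, N points up (toward the centre) and the weight mg points down (away from the centre), so the net inward force is N − mg = mv²/r.
N = m(v²/r + g) = 979 × ((32.3)²/187 + 9.8) = 979 × (5.579 + 9.8) = 979 × 15.38 = 15060 N.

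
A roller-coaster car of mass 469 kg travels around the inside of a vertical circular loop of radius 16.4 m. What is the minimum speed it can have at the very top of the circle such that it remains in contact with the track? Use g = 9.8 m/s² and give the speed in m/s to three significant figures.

12.7 m/s

At the highest point the centre is directly below, so both the weight and N act inward: N + mg = mv²/r.
At minimum speed N → 0, so mg = mv_min²/r ⇒ v_min = √(g r) = √(9.8 × 16.4) = 12.68 m/s.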